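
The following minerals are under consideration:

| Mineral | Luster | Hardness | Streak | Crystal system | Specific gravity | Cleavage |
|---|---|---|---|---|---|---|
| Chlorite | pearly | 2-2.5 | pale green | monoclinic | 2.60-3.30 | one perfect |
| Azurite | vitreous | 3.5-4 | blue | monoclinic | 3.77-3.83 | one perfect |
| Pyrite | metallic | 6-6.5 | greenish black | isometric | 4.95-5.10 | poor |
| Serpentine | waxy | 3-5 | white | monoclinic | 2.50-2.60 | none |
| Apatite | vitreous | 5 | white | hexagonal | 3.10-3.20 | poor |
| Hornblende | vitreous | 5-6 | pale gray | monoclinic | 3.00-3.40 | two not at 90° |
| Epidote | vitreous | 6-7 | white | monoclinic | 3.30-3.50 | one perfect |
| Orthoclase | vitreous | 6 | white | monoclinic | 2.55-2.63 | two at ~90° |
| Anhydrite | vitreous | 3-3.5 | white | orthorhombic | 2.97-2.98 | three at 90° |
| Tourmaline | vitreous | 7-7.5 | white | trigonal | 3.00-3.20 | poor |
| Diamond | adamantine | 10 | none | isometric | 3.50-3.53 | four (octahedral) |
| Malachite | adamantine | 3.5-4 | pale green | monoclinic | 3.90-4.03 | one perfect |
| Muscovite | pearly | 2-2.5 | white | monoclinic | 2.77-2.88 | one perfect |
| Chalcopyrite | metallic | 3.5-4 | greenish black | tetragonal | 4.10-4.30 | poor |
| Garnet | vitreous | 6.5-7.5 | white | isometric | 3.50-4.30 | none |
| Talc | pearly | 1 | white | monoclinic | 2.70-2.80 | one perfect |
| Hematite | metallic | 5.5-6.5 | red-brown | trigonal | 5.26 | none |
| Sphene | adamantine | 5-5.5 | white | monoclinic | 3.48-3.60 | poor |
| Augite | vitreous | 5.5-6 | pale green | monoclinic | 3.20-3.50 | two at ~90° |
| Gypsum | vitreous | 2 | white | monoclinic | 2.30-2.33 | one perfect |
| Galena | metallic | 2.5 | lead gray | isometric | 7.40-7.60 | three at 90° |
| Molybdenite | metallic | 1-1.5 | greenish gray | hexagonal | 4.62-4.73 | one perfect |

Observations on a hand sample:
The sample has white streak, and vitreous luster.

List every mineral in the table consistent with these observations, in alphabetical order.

Anhydrite, Apatite, Epidote, Garnet, Gypsum, Orthoclase, Tourmaline

White streak: narrows the field to Serpentine, Apatite, Epidote, Orthoclase, Anhydrite, Tourmaline, Muscovite, Garnet, Talc, Sphene, Gypsum.
Vitreous luster excludes Serpentine, Muscovite, Talc, Sphene.
The minerals that satisfy all observations are Anhydrite, Apatite, Epidote, Garnet, Gypsum, Orthoclase, Tourmaline.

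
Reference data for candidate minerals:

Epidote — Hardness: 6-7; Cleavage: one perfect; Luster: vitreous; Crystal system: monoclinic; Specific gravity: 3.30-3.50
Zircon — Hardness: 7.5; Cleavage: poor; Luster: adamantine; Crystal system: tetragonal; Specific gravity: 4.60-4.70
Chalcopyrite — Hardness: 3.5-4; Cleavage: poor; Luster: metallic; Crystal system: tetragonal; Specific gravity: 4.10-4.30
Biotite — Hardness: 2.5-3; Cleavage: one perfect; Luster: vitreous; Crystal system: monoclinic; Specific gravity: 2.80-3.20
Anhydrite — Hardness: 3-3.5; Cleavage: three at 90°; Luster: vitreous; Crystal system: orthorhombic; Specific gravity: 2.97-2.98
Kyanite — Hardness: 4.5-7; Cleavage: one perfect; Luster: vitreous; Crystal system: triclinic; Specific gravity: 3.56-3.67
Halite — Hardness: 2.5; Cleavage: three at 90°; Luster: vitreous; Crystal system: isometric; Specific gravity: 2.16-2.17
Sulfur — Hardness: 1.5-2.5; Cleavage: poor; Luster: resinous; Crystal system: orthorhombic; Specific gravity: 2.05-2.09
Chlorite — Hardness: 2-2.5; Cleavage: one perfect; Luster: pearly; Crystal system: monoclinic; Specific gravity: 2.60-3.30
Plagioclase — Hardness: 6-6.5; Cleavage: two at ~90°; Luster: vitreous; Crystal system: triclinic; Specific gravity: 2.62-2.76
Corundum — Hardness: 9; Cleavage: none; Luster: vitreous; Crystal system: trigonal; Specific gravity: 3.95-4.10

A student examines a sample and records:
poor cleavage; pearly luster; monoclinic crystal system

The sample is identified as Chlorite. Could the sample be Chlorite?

Poor cleavage — Chlorite has cleavage one perfect; inconsistent.
Pearly luster — matches Chlorite (pearly luster).
Monoclinic crystal system — matches Chlorite (monoclinic system).
The cleavage observation rules out Chlorite.

Inconsistent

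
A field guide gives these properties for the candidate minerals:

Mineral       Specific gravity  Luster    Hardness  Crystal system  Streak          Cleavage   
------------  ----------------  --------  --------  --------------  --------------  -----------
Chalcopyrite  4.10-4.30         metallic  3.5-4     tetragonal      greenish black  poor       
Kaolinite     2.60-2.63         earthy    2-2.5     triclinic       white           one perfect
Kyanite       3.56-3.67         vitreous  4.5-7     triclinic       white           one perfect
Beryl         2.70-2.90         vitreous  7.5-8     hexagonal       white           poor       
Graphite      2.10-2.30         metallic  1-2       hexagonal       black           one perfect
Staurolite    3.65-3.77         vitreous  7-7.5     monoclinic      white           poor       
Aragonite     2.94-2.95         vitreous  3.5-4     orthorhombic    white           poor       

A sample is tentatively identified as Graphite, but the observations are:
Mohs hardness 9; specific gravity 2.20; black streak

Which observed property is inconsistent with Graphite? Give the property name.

Mohs hardness 9: Graphite has hardness 1-2 — inconsistent.
Specific gravity 2.20: Graphite has SG 2.10-2.30 — consistent.
Black streak: Graphite has black streak — consistent.
Everything matches except the hardness.

hardness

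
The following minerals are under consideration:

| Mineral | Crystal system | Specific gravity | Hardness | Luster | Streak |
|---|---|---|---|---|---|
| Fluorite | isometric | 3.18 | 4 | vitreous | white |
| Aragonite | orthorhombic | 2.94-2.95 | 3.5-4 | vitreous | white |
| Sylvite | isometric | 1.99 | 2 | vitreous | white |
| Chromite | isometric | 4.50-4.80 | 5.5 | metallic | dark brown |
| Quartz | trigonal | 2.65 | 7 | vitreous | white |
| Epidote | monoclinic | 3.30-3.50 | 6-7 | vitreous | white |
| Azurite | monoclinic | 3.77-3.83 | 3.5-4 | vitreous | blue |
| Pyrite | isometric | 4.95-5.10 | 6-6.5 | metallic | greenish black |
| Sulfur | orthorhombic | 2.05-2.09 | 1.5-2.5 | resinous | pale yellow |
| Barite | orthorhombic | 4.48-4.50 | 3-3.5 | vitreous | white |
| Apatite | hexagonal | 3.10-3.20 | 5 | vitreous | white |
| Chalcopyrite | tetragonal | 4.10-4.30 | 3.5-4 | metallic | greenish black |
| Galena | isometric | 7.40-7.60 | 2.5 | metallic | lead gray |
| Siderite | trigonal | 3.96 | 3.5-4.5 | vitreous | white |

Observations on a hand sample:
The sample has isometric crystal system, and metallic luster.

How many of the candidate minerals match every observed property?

Isometric crystal system: narrows the field to Fluorite, Sylvite, Chromite, Pyrite, Galena.
Metallic luster is inconsistent with Fluorite, Sylvite.
Remaining candidates: Chromite, Galena, Pyrite.
That is 3 minerals.

3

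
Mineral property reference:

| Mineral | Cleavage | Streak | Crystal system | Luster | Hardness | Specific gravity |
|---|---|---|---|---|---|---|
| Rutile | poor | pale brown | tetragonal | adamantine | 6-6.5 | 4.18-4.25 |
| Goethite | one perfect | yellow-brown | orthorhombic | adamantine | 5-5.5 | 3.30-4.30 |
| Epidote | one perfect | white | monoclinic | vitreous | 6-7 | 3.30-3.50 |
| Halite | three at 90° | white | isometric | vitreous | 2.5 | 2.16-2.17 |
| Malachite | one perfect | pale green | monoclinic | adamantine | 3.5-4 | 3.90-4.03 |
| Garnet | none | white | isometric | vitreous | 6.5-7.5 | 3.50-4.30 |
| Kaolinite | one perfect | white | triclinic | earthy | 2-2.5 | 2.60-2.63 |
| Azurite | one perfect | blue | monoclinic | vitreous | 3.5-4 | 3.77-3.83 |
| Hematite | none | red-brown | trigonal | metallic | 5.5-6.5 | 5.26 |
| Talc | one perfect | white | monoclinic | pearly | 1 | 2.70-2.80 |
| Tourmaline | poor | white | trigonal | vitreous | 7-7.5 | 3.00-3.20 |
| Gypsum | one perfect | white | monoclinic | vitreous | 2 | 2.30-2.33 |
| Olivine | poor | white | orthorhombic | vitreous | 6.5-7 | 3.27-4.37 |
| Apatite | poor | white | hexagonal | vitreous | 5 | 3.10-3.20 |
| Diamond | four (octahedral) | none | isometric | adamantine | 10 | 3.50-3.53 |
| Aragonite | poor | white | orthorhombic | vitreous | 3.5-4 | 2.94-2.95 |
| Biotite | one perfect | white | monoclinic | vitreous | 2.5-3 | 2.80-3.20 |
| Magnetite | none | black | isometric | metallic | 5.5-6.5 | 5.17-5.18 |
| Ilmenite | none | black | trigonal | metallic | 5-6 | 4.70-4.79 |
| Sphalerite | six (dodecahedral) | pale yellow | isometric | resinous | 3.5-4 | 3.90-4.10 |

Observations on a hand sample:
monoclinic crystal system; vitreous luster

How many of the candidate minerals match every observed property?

4

Monoclinic crystal system: Epidote, Malachite, Azurite, Talc, Gypsum, Biotite remain.
Vitreous luster rules out Malachite, Talc.
The minerals that satisfy all observations are Azurite, Biotite, Epidote, Gypsum.
That is 4 minerals.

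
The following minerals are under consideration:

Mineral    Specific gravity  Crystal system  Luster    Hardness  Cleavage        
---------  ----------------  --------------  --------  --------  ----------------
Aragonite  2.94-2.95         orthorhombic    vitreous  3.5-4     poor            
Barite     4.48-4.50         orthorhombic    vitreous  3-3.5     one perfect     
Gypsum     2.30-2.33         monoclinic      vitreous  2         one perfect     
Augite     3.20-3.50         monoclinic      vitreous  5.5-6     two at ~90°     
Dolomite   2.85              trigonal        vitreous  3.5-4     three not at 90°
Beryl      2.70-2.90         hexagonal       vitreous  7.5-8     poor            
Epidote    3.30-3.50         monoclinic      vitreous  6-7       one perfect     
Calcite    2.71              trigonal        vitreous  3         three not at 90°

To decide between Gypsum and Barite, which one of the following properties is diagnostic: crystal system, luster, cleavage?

Crystal system: Gypsum monoclinic, Barite orthorhombic — distinct.
Luster: both vitreous — identical.
Cleavage: both one perfect — identical.
Only crystal system differs between Gypsum and Barite among the listed tests.

crystal system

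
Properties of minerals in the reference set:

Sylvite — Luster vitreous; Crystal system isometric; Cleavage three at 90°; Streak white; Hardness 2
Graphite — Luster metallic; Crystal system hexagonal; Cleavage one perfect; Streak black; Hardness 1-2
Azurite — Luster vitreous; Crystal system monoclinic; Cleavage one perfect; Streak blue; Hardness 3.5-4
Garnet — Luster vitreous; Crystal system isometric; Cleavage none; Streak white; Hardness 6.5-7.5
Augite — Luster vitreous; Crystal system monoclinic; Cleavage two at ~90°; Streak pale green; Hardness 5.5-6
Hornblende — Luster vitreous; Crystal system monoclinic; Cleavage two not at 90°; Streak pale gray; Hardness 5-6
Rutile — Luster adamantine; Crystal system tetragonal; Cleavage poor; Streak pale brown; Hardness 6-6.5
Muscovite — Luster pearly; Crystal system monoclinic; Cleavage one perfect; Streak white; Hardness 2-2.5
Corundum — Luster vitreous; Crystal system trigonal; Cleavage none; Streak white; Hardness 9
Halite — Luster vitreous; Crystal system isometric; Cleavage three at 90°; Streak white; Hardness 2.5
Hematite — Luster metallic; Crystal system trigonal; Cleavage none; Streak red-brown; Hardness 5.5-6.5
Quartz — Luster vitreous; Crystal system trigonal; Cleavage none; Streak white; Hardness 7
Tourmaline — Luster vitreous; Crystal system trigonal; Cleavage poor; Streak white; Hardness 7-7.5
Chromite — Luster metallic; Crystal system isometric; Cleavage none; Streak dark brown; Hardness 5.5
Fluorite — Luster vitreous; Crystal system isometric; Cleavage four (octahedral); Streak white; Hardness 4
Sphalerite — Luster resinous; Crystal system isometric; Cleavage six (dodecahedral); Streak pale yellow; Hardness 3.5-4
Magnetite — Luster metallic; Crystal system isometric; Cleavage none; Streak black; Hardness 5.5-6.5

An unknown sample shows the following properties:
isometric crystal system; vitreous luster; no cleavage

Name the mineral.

Garnet

Isometric crystal system: narrows the field to Sylvite, Garnet, Halite, Chromite, Fluorite, Sphalerite, Magnetite.
Vitreous luster excludes Chromite, Sphalerite, Magnetite.
No cleavage: Garnet remains.
Only Garnet satisfies all observations.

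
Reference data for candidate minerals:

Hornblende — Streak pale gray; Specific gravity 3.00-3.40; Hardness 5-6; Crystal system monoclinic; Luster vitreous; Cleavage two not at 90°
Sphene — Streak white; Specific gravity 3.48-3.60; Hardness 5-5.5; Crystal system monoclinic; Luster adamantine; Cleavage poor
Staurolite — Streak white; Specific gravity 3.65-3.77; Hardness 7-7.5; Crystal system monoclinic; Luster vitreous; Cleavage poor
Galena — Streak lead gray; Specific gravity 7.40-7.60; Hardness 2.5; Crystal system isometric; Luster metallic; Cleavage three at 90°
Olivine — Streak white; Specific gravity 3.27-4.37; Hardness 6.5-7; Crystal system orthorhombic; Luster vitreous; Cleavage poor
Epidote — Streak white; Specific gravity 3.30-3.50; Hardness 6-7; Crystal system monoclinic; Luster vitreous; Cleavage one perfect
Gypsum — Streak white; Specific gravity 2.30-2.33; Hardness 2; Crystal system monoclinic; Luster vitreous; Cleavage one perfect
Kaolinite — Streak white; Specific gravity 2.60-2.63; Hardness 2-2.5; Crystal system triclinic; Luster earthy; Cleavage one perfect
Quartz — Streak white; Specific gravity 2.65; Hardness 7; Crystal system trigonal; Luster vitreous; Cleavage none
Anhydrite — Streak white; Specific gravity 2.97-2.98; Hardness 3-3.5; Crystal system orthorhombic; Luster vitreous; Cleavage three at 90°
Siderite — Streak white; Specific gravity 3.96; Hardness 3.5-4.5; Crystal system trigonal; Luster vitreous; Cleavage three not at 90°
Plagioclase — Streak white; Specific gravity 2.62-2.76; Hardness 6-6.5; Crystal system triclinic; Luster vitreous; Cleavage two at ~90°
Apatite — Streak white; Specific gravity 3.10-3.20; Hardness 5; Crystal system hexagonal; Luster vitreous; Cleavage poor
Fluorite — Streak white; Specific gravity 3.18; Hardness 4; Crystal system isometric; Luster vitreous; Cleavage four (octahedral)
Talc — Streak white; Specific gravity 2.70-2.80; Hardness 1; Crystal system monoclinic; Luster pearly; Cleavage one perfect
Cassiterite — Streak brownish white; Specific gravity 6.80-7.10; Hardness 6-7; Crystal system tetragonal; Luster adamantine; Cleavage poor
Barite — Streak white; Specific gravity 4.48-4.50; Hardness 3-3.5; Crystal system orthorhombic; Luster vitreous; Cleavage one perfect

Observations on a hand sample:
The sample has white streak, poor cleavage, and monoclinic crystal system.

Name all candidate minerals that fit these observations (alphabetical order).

White streak excludes Hornblende, Galena, Cassiterite.
Poor cleavage: Sphene, Staurolite, Olivine, Apatite remain.
Monoclinic crystal system rules out Olivine, Apatite.
Consistent with every observation: Sphene, Staurolite.

Sphene, Staurolite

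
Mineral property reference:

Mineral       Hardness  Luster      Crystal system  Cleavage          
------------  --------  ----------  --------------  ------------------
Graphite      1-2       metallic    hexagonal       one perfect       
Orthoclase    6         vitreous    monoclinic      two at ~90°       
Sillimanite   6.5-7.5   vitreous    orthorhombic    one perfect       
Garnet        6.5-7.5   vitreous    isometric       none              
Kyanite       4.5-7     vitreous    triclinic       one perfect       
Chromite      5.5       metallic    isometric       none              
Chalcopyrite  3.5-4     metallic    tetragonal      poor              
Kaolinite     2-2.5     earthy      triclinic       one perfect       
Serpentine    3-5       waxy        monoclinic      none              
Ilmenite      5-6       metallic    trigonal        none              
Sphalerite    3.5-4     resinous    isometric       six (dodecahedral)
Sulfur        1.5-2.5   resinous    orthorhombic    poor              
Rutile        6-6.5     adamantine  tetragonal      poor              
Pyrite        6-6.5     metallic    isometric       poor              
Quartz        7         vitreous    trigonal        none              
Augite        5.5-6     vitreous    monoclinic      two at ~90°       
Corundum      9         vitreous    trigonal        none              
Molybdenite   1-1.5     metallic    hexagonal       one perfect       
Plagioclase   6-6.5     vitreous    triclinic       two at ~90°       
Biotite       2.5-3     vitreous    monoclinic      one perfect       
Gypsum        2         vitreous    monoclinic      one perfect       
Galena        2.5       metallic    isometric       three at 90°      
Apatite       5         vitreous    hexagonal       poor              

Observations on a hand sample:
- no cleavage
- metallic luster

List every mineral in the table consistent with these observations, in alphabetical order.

No cleavage: only Garnet, Chromite, Serpentine, Ilmenite, Quartz, Corundum remain.
Metallic luster: leaves Chromite, Ilmenite.
Remaining candidates: Chromite, Ilmenite.

Chromite, Ilmenite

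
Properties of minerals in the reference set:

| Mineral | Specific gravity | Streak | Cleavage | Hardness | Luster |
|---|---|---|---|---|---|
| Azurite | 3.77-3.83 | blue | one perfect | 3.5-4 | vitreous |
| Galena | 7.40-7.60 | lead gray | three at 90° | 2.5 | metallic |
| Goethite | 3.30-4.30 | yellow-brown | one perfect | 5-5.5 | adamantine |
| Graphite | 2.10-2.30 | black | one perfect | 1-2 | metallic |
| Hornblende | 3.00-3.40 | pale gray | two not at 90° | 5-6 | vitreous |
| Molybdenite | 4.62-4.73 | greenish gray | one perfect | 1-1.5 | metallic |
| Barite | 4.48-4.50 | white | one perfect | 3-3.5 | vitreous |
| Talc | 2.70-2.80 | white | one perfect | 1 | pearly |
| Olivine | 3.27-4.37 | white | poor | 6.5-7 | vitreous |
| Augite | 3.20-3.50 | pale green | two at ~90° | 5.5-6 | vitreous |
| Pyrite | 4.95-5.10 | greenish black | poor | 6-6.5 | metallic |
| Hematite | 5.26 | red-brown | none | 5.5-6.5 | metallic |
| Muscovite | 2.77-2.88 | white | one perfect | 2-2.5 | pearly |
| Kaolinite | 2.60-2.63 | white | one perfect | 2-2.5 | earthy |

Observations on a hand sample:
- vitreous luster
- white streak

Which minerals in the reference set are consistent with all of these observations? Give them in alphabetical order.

Barite, Olivine

Vitreous luster — leaves Azurite, Hornblende, Barite, Olivine, Augite.
White streak — narrows the field to Barite, Olivine.
The minerals that satisfy all observations are Barite, Olivine.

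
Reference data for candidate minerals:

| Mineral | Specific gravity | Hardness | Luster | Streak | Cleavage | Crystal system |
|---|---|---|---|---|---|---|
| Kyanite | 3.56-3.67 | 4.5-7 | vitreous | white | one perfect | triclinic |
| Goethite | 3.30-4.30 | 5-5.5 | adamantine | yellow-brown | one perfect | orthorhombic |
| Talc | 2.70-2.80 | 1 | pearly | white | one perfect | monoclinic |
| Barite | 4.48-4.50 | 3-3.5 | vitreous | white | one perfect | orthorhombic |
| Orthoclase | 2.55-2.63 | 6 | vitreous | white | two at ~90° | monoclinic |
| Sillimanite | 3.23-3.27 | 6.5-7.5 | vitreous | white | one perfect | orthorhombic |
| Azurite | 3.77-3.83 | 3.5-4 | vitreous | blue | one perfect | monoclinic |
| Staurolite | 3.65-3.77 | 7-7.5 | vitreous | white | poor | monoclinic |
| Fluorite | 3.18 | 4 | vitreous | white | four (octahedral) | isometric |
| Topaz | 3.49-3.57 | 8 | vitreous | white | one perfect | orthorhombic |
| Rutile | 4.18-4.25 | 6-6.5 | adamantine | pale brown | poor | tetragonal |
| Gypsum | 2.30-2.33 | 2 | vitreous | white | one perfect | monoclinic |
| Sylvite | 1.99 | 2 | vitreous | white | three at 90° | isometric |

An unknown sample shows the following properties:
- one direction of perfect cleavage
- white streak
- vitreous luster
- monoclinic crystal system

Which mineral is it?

Gypsum

One direction of perfect cleavage excludes Orthoclase, Staurolite, Fluorite, Rutile, Sylvite.
White streak is inconsistent with Goethite, Azurite.
Vitreous luster excludes Talc.
Monoclinic crystal system: only Gypsum remains.
The only mineral consistent with every observation is Gypsum.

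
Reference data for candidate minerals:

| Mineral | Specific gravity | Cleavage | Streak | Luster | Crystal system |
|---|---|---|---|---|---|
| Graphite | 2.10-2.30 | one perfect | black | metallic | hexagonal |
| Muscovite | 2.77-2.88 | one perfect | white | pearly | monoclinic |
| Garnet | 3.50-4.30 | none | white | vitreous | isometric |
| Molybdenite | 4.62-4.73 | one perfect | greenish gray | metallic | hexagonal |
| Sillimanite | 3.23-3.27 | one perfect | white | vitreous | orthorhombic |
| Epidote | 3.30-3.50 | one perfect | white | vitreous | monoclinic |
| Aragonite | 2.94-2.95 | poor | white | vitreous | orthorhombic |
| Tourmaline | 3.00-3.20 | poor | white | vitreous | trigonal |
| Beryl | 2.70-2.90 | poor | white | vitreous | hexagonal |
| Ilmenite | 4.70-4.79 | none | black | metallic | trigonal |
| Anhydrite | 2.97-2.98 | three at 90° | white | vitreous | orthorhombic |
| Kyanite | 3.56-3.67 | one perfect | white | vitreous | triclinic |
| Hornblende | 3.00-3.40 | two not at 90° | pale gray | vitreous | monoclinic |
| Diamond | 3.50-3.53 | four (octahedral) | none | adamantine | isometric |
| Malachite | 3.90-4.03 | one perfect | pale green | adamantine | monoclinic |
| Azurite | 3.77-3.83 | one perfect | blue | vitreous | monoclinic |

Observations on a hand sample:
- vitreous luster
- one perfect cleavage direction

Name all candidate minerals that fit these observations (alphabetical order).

Vitreous luster rules out Graphite, Muscovite, Molybdenite, Ilmenite, Diamond, Malachite.
One perfect cleavage direction — only Sillimanite, Epidote, Kyanite, Azurite remain.
The minerals that satisfy all observations are Azurite, Epidote, Kyanite, Sillimanite.

Azurite, Epidote, Kyanite, Sillimanite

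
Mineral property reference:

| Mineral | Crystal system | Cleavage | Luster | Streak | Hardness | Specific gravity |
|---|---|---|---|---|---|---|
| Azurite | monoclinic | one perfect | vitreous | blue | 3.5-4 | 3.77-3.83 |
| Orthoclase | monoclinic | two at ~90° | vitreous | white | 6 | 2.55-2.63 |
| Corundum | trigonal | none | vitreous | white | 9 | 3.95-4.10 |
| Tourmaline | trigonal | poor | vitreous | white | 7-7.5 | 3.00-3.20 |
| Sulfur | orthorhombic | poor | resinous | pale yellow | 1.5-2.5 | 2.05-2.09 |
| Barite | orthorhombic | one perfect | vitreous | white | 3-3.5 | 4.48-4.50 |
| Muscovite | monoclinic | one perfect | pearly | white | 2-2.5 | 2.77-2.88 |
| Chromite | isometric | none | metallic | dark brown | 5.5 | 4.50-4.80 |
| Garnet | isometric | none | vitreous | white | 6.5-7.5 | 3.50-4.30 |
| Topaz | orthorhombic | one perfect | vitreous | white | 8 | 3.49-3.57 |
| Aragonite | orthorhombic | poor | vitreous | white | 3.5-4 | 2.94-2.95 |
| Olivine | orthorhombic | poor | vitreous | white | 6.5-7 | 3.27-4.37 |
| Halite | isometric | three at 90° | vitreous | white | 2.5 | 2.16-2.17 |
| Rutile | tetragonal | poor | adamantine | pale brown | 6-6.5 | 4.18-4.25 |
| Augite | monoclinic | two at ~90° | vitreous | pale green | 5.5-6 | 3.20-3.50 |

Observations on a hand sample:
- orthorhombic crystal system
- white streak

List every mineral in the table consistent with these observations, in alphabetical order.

Aragonite, Barite, Olivine, Topaz

Orthorhombic crystal system — leaves Sulfur, Barite, Topaz, Aragonite, Olivine.
White streak eliminates Sulfur.
Remaining candidates: Aragonite, Barite, Olivine, Topaz.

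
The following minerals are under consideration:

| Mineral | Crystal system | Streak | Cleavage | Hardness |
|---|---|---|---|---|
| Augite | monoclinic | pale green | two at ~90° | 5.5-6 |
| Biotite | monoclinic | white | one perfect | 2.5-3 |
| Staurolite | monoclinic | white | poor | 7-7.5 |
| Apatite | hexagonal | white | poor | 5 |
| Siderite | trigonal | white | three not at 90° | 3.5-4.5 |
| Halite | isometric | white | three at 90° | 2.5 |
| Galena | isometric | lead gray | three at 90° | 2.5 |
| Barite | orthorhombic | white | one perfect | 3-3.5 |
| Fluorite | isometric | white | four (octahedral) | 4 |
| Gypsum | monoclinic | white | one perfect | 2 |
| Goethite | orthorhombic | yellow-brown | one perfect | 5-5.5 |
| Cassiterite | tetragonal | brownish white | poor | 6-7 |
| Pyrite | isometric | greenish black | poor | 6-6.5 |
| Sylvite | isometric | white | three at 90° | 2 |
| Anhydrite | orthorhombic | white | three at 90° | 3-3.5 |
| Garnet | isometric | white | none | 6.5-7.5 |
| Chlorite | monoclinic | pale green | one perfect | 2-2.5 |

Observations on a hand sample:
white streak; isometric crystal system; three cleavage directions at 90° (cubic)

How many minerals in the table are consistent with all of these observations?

White streak is inconsistent with Augite, Galena, Goethite, Cassiterite, Pyrite, Chlorite.
Isometric crystal system: Halite, Fluorite, Sylvite, Garnet remain.
Three cleavage directions at 90° (cubic) rules out Fluorite, Garnet.
Remaining candidates: Halite, Sylvite.
That is 2 minerals.

2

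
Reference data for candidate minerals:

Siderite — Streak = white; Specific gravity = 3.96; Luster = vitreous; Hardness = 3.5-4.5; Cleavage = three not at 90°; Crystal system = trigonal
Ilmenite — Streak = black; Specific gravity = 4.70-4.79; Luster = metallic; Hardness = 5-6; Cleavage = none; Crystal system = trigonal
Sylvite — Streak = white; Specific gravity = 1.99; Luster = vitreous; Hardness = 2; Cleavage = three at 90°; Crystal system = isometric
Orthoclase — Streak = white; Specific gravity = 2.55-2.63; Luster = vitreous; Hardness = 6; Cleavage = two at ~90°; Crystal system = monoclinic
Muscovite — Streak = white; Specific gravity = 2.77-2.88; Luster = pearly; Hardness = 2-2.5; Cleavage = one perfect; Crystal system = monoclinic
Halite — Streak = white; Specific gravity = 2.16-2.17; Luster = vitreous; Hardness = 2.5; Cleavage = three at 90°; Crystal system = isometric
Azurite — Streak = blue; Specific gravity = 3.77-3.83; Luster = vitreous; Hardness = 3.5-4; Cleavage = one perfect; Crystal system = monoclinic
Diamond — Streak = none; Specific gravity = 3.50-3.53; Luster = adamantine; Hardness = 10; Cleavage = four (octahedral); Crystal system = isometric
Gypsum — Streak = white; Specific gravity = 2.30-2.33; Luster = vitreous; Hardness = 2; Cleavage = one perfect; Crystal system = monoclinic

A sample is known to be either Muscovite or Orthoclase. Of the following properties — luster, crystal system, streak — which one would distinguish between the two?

luster

Luster: Muscovite pearly, Orthoclase vitreous — different.
Crystal system: both monoclinic — same for both.
Streak: both white — same for both.
Luster is the diagnostic property here.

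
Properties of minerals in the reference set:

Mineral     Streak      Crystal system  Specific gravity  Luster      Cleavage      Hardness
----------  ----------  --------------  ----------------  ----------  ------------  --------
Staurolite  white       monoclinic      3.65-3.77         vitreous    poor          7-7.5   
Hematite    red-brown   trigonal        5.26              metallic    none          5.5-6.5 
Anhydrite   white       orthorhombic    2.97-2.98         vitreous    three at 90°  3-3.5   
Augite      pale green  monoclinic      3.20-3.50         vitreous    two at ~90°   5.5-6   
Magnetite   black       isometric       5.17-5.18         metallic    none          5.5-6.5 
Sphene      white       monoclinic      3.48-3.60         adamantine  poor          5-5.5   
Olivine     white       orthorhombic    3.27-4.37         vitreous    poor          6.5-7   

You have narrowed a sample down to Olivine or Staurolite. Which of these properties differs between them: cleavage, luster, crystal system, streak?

crystal system

Cleavage: both poor — shared.
Luster: both vitreous — shared.
Crystal system: Olivine orthorhombic, Staurolite monoclinic — different.
Streak: both white — shared.
Crystal system is the diagnostic property here.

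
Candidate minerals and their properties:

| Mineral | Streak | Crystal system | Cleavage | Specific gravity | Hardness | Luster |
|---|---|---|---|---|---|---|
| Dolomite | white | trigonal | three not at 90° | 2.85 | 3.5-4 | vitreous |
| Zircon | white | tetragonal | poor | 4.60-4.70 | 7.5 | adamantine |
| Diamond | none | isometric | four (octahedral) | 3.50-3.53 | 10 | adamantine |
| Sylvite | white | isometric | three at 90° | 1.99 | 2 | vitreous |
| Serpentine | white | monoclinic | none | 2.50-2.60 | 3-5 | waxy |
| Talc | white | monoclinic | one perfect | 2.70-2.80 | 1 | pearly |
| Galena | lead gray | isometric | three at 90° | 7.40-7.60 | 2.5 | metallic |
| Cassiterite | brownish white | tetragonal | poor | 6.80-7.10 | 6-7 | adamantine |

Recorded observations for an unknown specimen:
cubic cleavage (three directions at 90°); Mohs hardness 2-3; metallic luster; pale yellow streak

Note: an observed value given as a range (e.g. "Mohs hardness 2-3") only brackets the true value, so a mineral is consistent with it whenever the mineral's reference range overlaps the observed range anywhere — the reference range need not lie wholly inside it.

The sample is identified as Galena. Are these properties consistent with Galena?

Cubic cleavage (three directions at 90°) — fits Galena (cleavage three at 90°).
Mohs hardness 2-3 — fits Galena (hardness 2.5).
Metallic luster — fits Galena (metallic luster).
Pale yellow streak — Galena has lead gray streak; which does not match.
Streak alone is enough to reject Galena.

No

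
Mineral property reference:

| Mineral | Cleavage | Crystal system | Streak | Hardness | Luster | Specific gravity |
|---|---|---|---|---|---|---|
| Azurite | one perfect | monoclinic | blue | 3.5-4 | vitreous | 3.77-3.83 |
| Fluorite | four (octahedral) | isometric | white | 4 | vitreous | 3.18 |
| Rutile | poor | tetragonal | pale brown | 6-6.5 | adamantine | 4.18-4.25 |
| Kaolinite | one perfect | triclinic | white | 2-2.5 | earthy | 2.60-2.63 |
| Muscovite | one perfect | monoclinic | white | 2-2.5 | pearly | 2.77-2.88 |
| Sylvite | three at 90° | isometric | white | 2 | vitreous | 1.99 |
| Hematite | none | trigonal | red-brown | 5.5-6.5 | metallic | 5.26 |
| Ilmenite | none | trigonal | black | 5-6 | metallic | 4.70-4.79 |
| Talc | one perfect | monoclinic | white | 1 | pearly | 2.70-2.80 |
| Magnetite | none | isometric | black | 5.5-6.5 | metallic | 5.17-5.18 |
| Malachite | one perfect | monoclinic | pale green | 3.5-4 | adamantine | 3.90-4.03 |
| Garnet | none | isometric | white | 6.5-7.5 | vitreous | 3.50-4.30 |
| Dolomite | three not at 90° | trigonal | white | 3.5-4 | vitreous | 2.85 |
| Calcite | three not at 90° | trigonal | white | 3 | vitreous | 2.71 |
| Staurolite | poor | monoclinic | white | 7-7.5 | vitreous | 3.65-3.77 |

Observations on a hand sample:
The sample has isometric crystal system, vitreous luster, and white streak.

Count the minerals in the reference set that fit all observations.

3

Isometric crystal system: narrows the field to Fluorite, Sylvite, Magnetite, Garnet.
Vitreous luster rules out Magnetite.
White streak: consistent with all remaining minerals.
Consistent with every observation: Fluorite, Garnet, Sylvite.
That is 3 minerals.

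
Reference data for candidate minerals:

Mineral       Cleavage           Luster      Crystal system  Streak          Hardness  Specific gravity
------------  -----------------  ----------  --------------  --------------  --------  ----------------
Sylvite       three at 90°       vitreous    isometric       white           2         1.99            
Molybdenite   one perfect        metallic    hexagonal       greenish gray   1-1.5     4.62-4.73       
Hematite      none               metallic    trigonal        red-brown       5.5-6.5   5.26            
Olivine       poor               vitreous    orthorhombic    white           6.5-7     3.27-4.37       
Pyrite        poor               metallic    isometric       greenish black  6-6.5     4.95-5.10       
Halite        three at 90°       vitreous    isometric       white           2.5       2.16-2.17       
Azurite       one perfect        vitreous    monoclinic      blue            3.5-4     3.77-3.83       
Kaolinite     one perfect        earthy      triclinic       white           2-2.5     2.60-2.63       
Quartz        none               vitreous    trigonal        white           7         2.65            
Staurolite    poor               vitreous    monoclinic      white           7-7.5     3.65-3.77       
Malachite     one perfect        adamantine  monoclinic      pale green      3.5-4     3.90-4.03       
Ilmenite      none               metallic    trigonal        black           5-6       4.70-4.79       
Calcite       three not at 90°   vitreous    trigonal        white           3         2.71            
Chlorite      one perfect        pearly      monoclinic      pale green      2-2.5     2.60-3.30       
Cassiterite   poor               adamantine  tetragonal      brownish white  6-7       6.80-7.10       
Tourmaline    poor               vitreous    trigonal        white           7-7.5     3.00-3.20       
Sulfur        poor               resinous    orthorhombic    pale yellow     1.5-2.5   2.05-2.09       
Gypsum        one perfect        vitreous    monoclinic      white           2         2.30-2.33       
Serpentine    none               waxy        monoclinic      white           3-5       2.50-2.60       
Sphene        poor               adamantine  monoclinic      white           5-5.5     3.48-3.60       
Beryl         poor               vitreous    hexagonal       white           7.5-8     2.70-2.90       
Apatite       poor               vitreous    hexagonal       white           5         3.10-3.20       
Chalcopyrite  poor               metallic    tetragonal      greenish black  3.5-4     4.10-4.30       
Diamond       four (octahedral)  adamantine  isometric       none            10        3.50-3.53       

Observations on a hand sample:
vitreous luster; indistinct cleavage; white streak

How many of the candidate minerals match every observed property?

Vitreous luster — narrows the field to Sylvite, Olivine, Halite, Azurite, Quartz, Staurolite, Calcite, Tourmaline, Gypsum, Beryl, Apatite.
Indistinct cleavage — narrows the field to Olivine, Staurolite, Tourmaline, Beryl, Apatite.
White streak — consistent with all remaining minerals.
Remaining candidates: Apatite, Beryl, Olivine, Staurolite, Tourmaline.
That is 5 minerals.

5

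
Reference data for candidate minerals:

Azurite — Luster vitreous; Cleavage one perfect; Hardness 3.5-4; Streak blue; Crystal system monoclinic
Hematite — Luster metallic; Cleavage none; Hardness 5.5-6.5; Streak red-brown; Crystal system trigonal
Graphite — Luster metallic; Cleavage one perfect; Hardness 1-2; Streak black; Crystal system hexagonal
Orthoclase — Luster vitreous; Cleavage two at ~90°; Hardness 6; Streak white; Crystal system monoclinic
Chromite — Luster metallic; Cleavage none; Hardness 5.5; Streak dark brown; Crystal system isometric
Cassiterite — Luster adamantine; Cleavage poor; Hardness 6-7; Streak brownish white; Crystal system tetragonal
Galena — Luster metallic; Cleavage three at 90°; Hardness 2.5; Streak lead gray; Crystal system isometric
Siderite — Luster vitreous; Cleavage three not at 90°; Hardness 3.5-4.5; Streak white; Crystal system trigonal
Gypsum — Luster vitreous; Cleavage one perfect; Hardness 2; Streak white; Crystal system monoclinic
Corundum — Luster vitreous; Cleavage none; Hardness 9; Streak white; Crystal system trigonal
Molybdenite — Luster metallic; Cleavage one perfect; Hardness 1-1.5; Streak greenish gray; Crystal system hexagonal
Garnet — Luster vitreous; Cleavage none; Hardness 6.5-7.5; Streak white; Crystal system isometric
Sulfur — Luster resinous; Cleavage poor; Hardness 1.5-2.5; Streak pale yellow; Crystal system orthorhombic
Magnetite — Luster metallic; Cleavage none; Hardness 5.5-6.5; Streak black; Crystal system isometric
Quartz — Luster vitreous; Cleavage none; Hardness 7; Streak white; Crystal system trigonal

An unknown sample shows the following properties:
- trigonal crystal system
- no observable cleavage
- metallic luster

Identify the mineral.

Hematite

Trigonal crystal system — narrows the field to Hematite, Siderite, Corundum, Quartz.
No observable cleavage eliminates Siderite.
Metallic luster — Hematite remains.
Only Hematite satisfies all observations.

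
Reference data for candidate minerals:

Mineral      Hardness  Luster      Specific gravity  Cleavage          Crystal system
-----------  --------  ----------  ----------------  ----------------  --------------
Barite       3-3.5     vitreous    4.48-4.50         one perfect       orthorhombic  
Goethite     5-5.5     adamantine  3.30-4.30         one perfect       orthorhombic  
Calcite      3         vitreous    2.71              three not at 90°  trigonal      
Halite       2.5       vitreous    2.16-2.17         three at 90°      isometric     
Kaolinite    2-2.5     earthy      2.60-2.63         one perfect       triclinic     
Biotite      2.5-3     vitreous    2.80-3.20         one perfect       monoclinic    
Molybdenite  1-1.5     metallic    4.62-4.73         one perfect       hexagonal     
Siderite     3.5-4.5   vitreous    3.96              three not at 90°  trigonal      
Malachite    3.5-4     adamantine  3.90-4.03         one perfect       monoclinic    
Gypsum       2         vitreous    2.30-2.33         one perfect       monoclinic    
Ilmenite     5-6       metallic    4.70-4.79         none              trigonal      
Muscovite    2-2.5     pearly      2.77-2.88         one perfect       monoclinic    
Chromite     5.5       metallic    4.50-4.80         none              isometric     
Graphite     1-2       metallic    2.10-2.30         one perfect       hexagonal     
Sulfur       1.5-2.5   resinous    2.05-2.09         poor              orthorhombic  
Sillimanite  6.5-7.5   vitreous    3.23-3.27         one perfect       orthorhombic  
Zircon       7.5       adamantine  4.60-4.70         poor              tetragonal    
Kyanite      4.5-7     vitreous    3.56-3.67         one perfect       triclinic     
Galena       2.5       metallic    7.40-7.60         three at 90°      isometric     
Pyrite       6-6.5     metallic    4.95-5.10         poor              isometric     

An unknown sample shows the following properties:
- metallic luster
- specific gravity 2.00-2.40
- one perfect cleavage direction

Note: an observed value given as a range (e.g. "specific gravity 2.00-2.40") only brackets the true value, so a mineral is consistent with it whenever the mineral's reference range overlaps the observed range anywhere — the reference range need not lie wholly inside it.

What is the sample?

Metallic luster: Molybdenite, Ilmenite, Chromite, Graphite, Galena, Pyrite remain.
Specific gravity 2.00-2.40: Graphite remains.
One perfect cleavage direction: all remaining candidates fit.
Only Graphite satisfies all observations.

Graphite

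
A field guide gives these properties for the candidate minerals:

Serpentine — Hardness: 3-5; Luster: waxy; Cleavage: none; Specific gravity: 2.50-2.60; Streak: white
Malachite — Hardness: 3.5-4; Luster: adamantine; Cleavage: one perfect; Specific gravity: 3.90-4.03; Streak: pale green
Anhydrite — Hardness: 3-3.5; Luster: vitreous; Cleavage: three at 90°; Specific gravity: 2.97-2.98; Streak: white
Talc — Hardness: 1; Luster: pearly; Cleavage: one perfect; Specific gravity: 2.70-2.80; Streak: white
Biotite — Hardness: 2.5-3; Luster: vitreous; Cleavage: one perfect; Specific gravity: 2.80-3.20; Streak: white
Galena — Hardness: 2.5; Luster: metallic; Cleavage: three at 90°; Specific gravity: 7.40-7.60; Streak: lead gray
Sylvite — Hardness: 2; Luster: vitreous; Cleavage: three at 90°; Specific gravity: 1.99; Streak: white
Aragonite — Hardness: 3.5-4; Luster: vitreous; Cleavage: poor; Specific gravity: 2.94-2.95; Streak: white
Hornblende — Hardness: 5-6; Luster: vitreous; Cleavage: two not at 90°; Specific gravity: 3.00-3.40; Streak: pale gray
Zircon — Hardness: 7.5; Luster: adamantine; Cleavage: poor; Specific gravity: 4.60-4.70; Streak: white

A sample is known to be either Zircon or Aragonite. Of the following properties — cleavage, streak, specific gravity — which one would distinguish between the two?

specific gravity

Cleavage: both poor — no difference.
Streak: both white — no difference.
Specific gravity: Zircon 4.60-4.70, Aragonite 2.94-2.95 — these differ.
Of the listed properties, specific gravity is the one that separates them.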